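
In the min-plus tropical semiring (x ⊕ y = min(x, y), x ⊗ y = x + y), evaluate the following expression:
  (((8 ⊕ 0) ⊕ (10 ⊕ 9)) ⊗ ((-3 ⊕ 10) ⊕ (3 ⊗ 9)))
(((8 ⊕ 0) ⊕ (10 ⊕ 9)) ⊗ ((-3 ⊕ 10) ⊕ (3 ⊗ 9))) = -3

Expand innermost to outermost. Recall ⊕ takes the minimum of its arguments and ⊗ takes their sum. Working out the expression (((8 ⊕ 0) ⊕ (10 ⊕ 9)) ⊗ ((-3 ⊕ 10) ⊕ (3 ⊗ 9))) gives -3.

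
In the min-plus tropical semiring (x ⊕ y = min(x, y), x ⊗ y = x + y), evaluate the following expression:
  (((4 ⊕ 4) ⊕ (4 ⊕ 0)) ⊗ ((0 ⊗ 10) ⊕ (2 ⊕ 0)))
(((4 ⊕ 4) ⊕ (4 ⊕ 0)) ⊗ ((0 ⊗ 10) ⊕ (2 ⊕ 0))) = 0

Expand innermost to outermost. Recall ⊕ takes the minimum of its arguments and ⊗ takes their sum. Working out the expression (((4 ⊕ 4) ⊕ (4 ⊕ 0)) ⊗ ((0 ⊗ 10) ⊕ (2 ⊕ 0))) gives 0.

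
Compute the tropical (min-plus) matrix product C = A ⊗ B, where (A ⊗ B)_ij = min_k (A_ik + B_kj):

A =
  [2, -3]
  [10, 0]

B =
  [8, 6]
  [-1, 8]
A ⊗ B =
  [-4, 5]
  [-1, 8]

Apply the min-plus product entry-by-entry:
  C[0][0] = min over k of (A[0][0] + B[0][0] = 2 + 8 = 10, A[0][1] + B[1][0] = -3 + -1 = -4) = -4 (attained at k = 1)
  C[0][1] = min over k of (A[0][0] + B[0][1] = 2 + 6 = 8, A[0][1] + B[1][1] = -3 + 8 = 5) = 5 (attained at k = 1)
  C[1][0] = min over k of (A[1][0] + B[0][0] = 10 + 8 = 18, A[1][1] + B[1][0] = 0 + -1 = -1) = -1 (attained at k = 1)
  C[1][1] = min over k of (A[1][0] + B[0][1] = 10 + 6 = 16, A[1][1] + B[1][1] = 0 + 8 = 8) = 8 (attained at k = 1)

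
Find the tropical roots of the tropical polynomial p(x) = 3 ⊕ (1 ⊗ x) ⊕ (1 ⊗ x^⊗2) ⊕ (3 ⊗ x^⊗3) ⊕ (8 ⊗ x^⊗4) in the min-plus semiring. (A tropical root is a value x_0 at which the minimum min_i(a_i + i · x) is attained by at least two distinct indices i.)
Roots: {-5, -2, 0, 2}

Each tropical root is a break point of the lower envelope of the lines y = a_i + i · x (there are 5 lines, with slopes 0, 1, ..., 4). Only the lines that attain the minimum somewhere contribute to roots; other lines are dominated. Here the surviving (envelope) indices are i = 4, i = 3, i = 2, i = 1, i = 0.
Intersections between consecutive envelope lines give the roots: for adjacent envelope indices i < j the intersection is x = (a_i − a_j) / (j − i). Reading off the sorted break points: {-5, -2, 0, 2}.
Verification: at each break x_0, at least two indices attain the minimum of min_i(a_i + i · x_0).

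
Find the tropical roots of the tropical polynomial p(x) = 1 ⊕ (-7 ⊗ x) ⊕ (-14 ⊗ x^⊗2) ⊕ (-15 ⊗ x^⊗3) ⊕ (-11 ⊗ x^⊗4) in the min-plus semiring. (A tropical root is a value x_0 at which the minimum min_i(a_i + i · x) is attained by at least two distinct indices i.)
Roots: {-4, 1, 7, 8}

Each tropical root is a break point of the lower envelope of the lines y = a_i + i · x (there are 5 lines, with slopes 0, 1, ..., 4). Only the lines that attain the minimum somewhere contribute to roots; other lines are dominated. Here the surviving (envelope) indices are i = 4, i = 3, i = 2, i = 1, i = 0.
Intersections between consecutive envelope lines give the roots: for adjacent envelope indices i < j the intersection is x = (a_i − a_j) / (j − i). Reading off the sorted break points: {-4, 1, 7, 8}.
Verification: at each break x_0, at least two indices attain the minimum of min_i(a_i + i · x_0).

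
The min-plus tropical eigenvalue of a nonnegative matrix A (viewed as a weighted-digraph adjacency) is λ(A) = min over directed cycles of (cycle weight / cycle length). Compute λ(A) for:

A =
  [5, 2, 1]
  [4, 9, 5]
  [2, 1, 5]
λ(A) = 3/2

Enumerate directed cycles and compute their means (weight / length). Sample:
  cycle 0 → 0: weight = 5, length = 1, mean = 5/1 ≈ 5.000
  cycle 1 → 1: weight = 9, length = 1, mean = 9/1 ≈ 9.000
  cycle 2 → 2: weight = 5, length = 1, mean = 5/1 ≈ 5.000
  cycle 0 → 1 → 0: weight = 6, length = 2, mean = 6/2 ≈ 3.000
  cycle 0 → 2 → 0: weight = 3, length = 2, mean = 3/2 ≈ 1.500
  cycle 1 → 0 → 1: weight = 6, length = 2, mean = 6/2 ≈ 3.000
Minimum mean = 1.500, attained e.g. along the cycle 0 → 2 → 0 with weight 3 and length 2. So λ(A) = 3/2 = 3/2.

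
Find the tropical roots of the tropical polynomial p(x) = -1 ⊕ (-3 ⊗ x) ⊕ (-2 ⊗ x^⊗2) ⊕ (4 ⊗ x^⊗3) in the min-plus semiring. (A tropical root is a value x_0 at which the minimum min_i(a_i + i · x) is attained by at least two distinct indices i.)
Roots: {-6, -1, 2}

Each tropical root is a break point of the lower envelope of the lines y = a_i + i · x (there are 4 lines, with slopes 0, 1, ..., 3). Only the lines that attain the minimum somewhere contribute to roots; other lines are dominated. Here the surviving (envelope) indices are i = 3, i = 2, i = 1, i = 0.
Intersections between consecutive envelope lines give the roots: for adjacent envelope indices i < j the intersection is x = (a_i − a_j) / (j − i). Reading off the sorted break points: {-6, -1, 2}.
Verification: at each break x_0, at least two indices attain the minimum of min_i(a_i + i · x_0).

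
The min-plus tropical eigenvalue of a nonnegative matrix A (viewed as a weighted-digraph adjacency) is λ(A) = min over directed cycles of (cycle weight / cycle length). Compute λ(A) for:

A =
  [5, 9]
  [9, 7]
λ(A) = 5

Enumerate directed cycles and compute their means (weight / length). Sample:
  cycle 0 → 0: weight = 5, length = 1, mean = 5/1 ≈ 5.000
  cycle 1 → 1: weight = 7, length = 1, mean = 7/1 ≈ 7.000
  cycle 0 → 1 → 0: weight = 18, length = 2, mean = 18/2 ≈ 9.000
  cycle 1 → 0 → 1: weight = 18, length = 2, mean = 18/2 ≈ 9.000
Minimum mean = 5.000, attained e.g. along the cycle 0 → 0 with weight 5 and length 1. So λ(A) = 5/1 = 5.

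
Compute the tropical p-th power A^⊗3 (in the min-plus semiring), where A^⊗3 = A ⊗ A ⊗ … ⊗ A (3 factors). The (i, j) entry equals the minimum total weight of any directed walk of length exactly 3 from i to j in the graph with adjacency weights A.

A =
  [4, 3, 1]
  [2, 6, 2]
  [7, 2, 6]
A^⊗3 =
  [5, 7, 5]
  [6, 5, 6]
  [8, 6, 5]

Each entry (A^⊗3)_ij equals the minimum over all length-3 walks i = v_0 → v_1 → … → v_3 = j of Σ_t A[v_t][v_{t+1}]. For example, for (i, j) = (0, 2) we minimise over 9 possible intermediate vertex sequences; the minimum is 5, attained along the walk 0 → 2 → 1 → 2.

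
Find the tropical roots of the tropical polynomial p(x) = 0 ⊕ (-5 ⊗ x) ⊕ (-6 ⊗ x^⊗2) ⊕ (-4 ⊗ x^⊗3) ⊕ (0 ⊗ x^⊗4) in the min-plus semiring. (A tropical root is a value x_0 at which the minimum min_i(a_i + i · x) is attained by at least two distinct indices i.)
Roots: {-4, -2, 1, 5}

Each tropical root is a break point of the lower envelope of the lines y = a_i + i · x (there are 5 lines, with slopes 0, 1, ..., 4). Only the lines that attain the minimum somewhere contribute to roots; other lines are dominated. Here the surviving (envelope) indices are i = 4, i = 3, i = 2, i = 1, i = 0.
Intersections between consecutive envelope lines give the roots: for adjacent envelope indices i < j the intersection is x = (a_i − a_j) / (j − i). Reading off the sorted break points: {-4, -2, 1, 5}.
Verification: at each break x_0, at least two indices attain the minimum of min_i(a_i + i · x_0).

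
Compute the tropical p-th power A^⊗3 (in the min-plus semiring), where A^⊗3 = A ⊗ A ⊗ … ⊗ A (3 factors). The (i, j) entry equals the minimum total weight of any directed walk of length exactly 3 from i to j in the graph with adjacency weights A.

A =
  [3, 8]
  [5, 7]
A^⊗3 =
  [9, 14]
  [11, 16]

Each entry (A^⊗3)_ij equals the minimum over all length-3 walks i = v_0 → v_1 → … → v_3 = j of Σ_t A[v_t][v_{t+1}]. For example, for (i, j) = (0, 1) we minimise over 4 possible intermediate vertex sequences; the minimum is 14, attained along the walk 0 → 0 → 0 → 1.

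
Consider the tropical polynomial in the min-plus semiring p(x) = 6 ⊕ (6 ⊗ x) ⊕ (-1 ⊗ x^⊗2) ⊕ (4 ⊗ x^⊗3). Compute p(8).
p(8) = 6

A tropical monomial a ⊗ x^⊗i evaluates to a + i · x. Evaluating each term at x = 8:
  Term 0 contributes 6 + 0 · 8 = 6
  Term 1 contributes 6 + 1 · 8 = 14
  Term 2 contributes -1 + 2 · 8 = 15
  Term 3 contributes 4 + 3 · 8 = 28
p(8) = ⊕ of these = min[6, 14, 15, 28] = 6.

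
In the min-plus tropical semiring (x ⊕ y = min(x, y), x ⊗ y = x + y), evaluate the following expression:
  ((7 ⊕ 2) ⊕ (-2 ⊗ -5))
((7 ⊕ 2) ⊕ (-2 ⊗ -5)) = -7

Expand innermost to outermost. Recall ⊕ takes the minimum of its arguments and ⊗ takes their sum. Working out the expression ((7 ⊕ 2) ⊕ (-2 ⊗ -5)) gives -7.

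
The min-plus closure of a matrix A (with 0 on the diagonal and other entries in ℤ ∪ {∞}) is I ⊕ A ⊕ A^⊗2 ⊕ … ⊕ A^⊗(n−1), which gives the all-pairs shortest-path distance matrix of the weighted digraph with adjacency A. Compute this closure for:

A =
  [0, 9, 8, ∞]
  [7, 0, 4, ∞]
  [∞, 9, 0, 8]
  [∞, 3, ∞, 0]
Closure =
  [0, 9, 8, 16]
  [7, 0, 4, 12]
  [16, 9, 0, 8]
  [10, 3, 7, 0]

This is the Floyd-Warshall all-pairs shortest-path computation. For each intermediate vertex k = 0, 1, …, 3, update dist[i][j] ← min(dist[i][j], dist[i][k] + dist[k][j]). The final matrix gives, for each (i, j), the minimum total weight of any directed path from i to j (possibly empty when i = j).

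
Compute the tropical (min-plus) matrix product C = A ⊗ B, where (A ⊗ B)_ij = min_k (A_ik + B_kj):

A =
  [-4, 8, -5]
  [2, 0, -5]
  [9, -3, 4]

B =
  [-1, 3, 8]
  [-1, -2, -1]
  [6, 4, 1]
A ⊗ B =
  [-5, -1, -4]
  [-1, -2, -4]
  [-4, -5, -4]

Apply the min-plus product entry-by-entry:
  C[0][0] = min over k of (A[0][0] + B[0][0] = -4 + -1 = -5, A[0][1] + B[1][0] = 8 + -1 = 7, A[0][2] + B[2][0] = -5 + 6 = 1) = -5 (attained at k = 0)
  C[0][1] = min over k of (A[0][0] + B[0][1] = -4 + 3 = -1, A[0][1] + B[1][1] = 8 + -2 = 6, A[0][2] + B[2][1] = -5 + 4 = -1) = -1 (attained at k = 0)
  C[0][2] = min over k of (A[0][0] + B[0][2] = -4 + 8 = 4, A[0][1] + B[1][2] = 8 + -1 = 7, A[0][2] + B[2][2] = -5 + 1 = -4) = -4 (attained at k = 2)
  C[1][0] = min over k of (A[1][0] + B[0][0] = 2 + -1 = 1, A[1][1] + B[1][0] = 0 + -1 = -1, A[1][2] + B[2][0] = -5 + 6 = 1) = -1 (attained at k = 1)
  C[1][1] = min over k of (A[1][0] + B[0][1] = 2 + 3 = 5, A[1][1] + B[1][1] = 0 + -2 = -2, A[1][2] + B[2][1] = -5 + 4 = -1) = -2 (attained at k = 1)
  C[1][2] = min over k of (A[1][0] + B[0][2] = 2 + 8 = 10, A[1][1] + B[1][2] = 0 + -1 = -1, A[1][2] + B[2][2] = -5 + 1 = -4) = -4 (attained at k = 2)
  C[2][0] = min over k of (A[2][0] + B[0][0] = 9 + -1 = 8, A[2][1] + B[1][0] = -3 + -1 = -4, A[2][2] + B[2][0] = 4 + 6 = 10) = -4 (attained at k = 1)
  C[2][1] = min over k of (A[2][0] + B[0][1] = 9 + 3 = 12, A[2][1] + B[1][1] = -3 + -2 = -5, A[2][2] + B[2][1] = 4 + 4 = 8) = -5 (attained at k = 1)
  C[2][2] = min over k of (A[2][0] + B[0][2] = 9 + 8 = 17, A[2][1] + B[1][2] = -3 + -1 = -4, A[2][2] + B[2][2] = 4 + 1 = 5) = -4 (attained at k = 1)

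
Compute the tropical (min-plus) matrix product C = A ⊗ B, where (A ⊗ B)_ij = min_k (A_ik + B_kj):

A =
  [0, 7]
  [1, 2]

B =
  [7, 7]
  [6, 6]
A ⊗ B =
  [7, 7]
  [8, 8]

Apply the min-plus product entry-by-entry:
  C[0][0] = min over k of (A[0][0] + B[0][0] = 0 + 7 = 7, A[0][1] + B[1][0] = 7 + 6 = 13) = 7 (attained at k = 0)
  C[0][1] = min over k of (A[0][0] + B[0][1] = 0 + 7 = 7, A[0][1] + B[1][1] = 7 + 6 = 13) = 7 (attained at k = 0)
  C[1][0] = min over k of (A[1][0] + B[0][0] = 1 + 7 = 8, A[1][1] + B[1][0] = 2 + 6 = 8) = 8 (attained at k = 0)
  C[1][1] = min over k of (A[1][0] + B[0][1] = 1 + 7 = 8, A[1][1] + B[1][1] = 2 + 6 = 8) = 8 (attained at k = 0)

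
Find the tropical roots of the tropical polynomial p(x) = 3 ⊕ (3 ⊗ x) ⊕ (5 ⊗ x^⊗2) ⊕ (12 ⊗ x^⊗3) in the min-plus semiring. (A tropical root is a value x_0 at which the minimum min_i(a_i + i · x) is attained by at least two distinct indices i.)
Roots: {-7, -2, 0}

Each tropical root is a break point of the lower envelope of the lines y = a_i + i · x (there are 4 lines, with slopes 0, 1, ..., 3). Only the lines that attain the minimum somewhere contribute to roots; other lines are dominated. Here the surviving (envelope) indices are i = 3, i = 2, i = 1, i = 0.
Intersections between consecutive envelope lines give the roots: for adjacent envelope indices i < j the intersection is x = (a_i − a_j) / (j − i). Reading off the sorted break points: {-7, -2, 0}.
Verification: at each break x_0, at least two indices attain the minimum of min_i(a_i + i · x_0).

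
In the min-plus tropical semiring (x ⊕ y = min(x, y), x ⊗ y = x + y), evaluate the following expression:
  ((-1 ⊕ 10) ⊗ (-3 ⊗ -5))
((-1 ⊕ 10) ⊗ (-3 ⊗ -5)) = -9

Expand innermost to outermost. Recall ⊕ takes the minimum of its arguments and ⊗ takes their sum. Working out the expression ((-1 ⊕ 10) ⊗ (-3 ⊗ -5)) gives -9.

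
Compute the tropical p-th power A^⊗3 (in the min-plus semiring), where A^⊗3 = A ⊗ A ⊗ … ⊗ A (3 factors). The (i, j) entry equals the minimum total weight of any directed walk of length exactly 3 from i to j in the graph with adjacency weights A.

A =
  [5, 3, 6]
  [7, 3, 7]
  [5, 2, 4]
A^⊗3 =
  [13, 9, 13]
  [13, 9, 13]
  [12, 8, 12]

Each entry (A^⊗3)_ij equals the minimum over all length-3 walks i = v_0 → v_1 → … → v_3 = j of Σ_t A[v_t][v_{t+1}]. For example, for (i, j) = (0, 2) we minimise over 9 possible intermediate vertex sequences; the minimum is 13, attained along the walk 0 → 1 → 1 → 2.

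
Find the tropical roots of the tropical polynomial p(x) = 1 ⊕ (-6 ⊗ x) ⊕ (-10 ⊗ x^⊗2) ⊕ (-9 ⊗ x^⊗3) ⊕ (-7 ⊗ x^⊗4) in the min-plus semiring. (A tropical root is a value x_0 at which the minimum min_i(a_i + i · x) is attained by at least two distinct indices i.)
Roots: {-2, -1, 4, 7}

Each tropical root is a break point of the lower envelope of the lines y = a_i + i · x (there are 5 lines, with slopes 0, 1, ..., 4). Only the lines that attain the minimum somewhere contribute to roots; other lines are dominated. Here the surviving (envelope) indices are i = 4, i = 3, i = 2, i = 1, i = 0.
Intersections between consecutive envelope lines give the roots: for adjacent envelope indices i < j the intersection is x = (a_i − a_j) / (j − i). Reading off the sorted break points: {-2, -1, 4, 7}.
Verification: at each break x_0, at least two indices attain the minimum of min_i(a_i + i · x_0).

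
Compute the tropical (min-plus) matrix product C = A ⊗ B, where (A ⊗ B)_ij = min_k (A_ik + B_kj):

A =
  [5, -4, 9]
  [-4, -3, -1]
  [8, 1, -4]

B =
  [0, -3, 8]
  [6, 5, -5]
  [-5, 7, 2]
A ⊗ B =
  [2, 1, -9]
  [-6, -7, -8]
  [-9, 3, -4]

Apply the min-plus product entry-by-entry:
  C[0][0] = min over k of (A[0][0] + B[0][0] = 5 + 0 = 5, A[0][1] + B[1][0] = -4 + 6 = 2, A[0][2] + B[2][0] = 9 + -5 = 4) = 2 (attained at k = 1)
  C[0][1] = min over k of (A[0][0] + B[0][1] = 5 + -3 = 2, A[0][1] + B[1][1] = -4 + 5 = 1, A[0][2] + B[2][1] = 9 + 7 = 16) = 1 (attained at k = 1)
  C[0][2] = min over k of (A[0][0] + B[0][2] = 5 + 8 = 13, A[0][1] + B[1][2] = -4 + -5 = -9, A[0][2] + B[2][2] = 9 + 2 = 11) = -9 (attained at k = 1)
  C[1][0] = min over k of (A[1][0] + B[0][0] = -4 + 0 = -4, A[1][1] + B[1][0] = -3 + 6 = 3, A[1][2] + B[2][0] = -1 + -5 = -6) = -6 (attained at k = 2)
  C[1][1] = min over k of (A[1][0] + B[0][1] = -4 + -3 = -7, A[1][1] + B[1][1] = -3 + 5 = 2, A[1][2] + B[2][1] = -1 + 7 = 6) = -7 (attained at k = 0)
  C[1][2] = min over k of (A[1][0] + B[0][2] = -4 + 8 = 4, A[1][1] + B[1][2] = -3 + -5 = -8, A[1][2] + B[2][2] = -1 + 2 = 1) = -8 (attained at k = 1)
  C[2][0] = min over k of (A[2][0] + B[0][0] = 8 + 0 = 8, A[2][1] + B[1][0] = 1 + 6 = 7, A[2][2] + B[2][0] = -4 + -5 = -9) = -9 (attained at k = 2)
  C[2][1] = min over k of (A[2][0] + B[0][1] = 8 + -3 = 5, A[2][1] + B[1][1] = 1 + 5 = 6, A[2][2] + B[2][1] = -4 + 7 = 3) = 3 (attained at k = 2)
  C[2][2] = min over k of (A[2][0] + B[0][2] = 8 + 8 = 16, A[2][1] + B[1][2] = 1 + -5 = -4, A[2][2] + B[2][2] = -4 + 2 = -2) = -4 (attained at k = 1)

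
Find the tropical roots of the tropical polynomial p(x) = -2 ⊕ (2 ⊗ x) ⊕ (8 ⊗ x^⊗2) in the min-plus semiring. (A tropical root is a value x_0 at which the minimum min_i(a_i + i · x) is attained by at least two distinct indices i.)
Roots: {-6, -4}

Each tropical root is a break point of the lower envelope of the lines y = a_i + i · x (there are 3 lines, with slopes 0, 1, ..., 2). Only the lines that attain the minimum somewhere contribute to roots; other lines are dominated. Here the surviving (envelope) indices are i = 2, i = 1, i = 0.
Intersections between consecutive envelope lines give the roots: for adjacent envelope indices i < j the intersection is x = (a_i − a_j) / (j − i). Reading off the sorted break points: {-6, -4}.
Verification: at each break x_0, at least two indices attain the minimum of min_i(a_i + i · x_0).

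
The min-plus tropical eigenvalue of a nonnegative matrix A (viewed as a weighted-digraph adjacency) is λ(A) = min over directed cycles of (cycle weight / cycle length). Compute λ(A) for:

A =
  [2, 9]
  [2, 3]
λ(A) = 2

Enumerate directed cycles and compute their means (weight / length). Sample:
  cycle 0 → 0: weight = 2, length = 1, mean = 2/1 ≈ 2.000
  cycle 1 → 1: weight = 3, length = 1, mean = 3/1 ≈ 3.000
  cycle 0 → 1 → 0: weight = 11, length = 2, mean = 11/2 ≈ 5.500
  cycle 1 → 0 → 1: weight = 11, length = 2, mean = 11/2 ≈ 5.500
Minimum mean = 2.000, attained e.g. along the cycle 0 → 0 with weight 2 and length 1. So λ(A) = 2/1 = 2.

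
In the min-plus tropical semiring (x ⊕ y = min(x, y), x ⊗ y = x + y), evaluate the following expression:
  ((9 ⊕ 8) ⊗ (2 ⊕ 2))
((9 ⊕ 8) ⊗ (2 ⊕ 2)) = 10

Expand innermost to outermost. Recall ⊕ takes the minimum of its arguments and ⊗ takes their sum. Working out the expression ((9 ⊕ 8) ⊗ (2 ⊕ 2)) gives 10.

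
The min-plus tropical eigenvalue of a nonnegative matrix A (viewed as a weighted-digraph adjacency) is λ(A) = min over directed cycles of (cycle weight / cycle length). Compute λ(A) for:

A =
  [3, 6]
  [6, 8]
λ(A) = 3

Enumerate directed cycles and compute their means (weight / length). Sample:
  cycle 0 → 0: weight = 3, length = 1, mean = 3/1 ≈ 3.000
  cycle 1 → 1: weight = 8, length = 1, mean = 8/1 ≈ 8.000
  cycle 0 → 1 → 0: weight = 12, length = 2, mean = 12/2 ≈ 6.000
  cycle 1 → 0 → 1: weight = 12, length = 2, mean = 12/2 ≈ 6.000
Minimum mean = 3.000, attained e.g. along the cycle 0 → 0 with weight 3 and length 1. So λ(A) = 3/1 = 3.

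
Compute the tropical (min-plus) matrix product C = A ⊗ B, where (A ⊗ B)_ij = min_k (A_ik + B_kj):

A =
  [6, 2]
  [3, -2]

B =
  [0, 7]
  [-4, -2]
A ⊗ B =
  [-2, 0]
  [-6, -4]

Apply the min-plus product entry-by-entry:
  C[0][0] = min over k of (A[0][0] + B[0][0] = 6 + 0 = 6, A[0][1] + B[1][0] = 2 + -4 = -2) = -2 (attained at k = 1)
  C[0][1] = min over k of (A[0][0] + B[0][1] = 6 + 7 = 13, A[0][1] + B[1][1] = 2 + -2 = 0) = 0 (attained at k = 1)
  C[1][0] = min over k of (A[1][0] + B[0][0] = 3 + 0 = 3, A[1][1] + B[1][0] = -2 + -4 = -6) = -6 (attained at k = 1)
  C[1][1] = min over k of (A[1][0] + B[0][1] = 3 + 7 = 10, A[1][1] + B[1][1] = -2 + -2 = -4) = -4 (attained at k = 1)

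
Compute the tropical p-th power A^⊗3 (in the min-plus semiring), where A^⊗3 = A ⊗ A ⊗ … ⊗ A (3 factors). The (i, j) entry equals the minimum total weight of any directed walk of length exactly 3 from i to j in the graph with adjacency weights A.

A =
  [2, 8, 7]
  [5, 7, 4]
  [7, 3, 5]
A^⊗3 =
  [6, 12, 11]
  [9, 12, 11]
  [10, 10, 12]

Each entry (A^⊗3)_ij equals the minimum over all length-3 walks i = v_0 → v_1 → … → v_3 = j of Σ_t A[v_t][v_{t+1}]. For example, for (i, j) = (0, 2) we minimise over 9 possible intermediate vertex sequences; the minimum is 11, attained along the walk 0 → 0 → 0 → 2.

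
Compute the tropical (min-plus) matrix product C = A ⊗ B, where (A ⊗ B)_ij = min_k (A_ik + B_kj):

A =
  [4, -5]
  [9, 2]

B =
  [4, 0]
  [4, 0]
A ⊗ B =
  [-1, -5]
  [6, 2]

Apply the min-plus product entry-by-entry:
  C[0][0] = min over k of (A[0][0] + B[0][0] = 4 + 4 = 8, A[0][1] + B[1][0] = -5 + 4 = -1) = -1 (attained at k = 1)
  C[0][1] = min over k of (A[0][0] + B[0][1] = 4 + 0 = 4, A[0][1] + B[1][1] = -5 + 0 = -5) = -5 (attained at k = 1)
  C[1][0] = min over k of (A[1][0] + B[0][0] = 9 + 4 = 13, A[1][1] + B[1][0] = 2 + 4 = 6) = 6 (attained at k = 1)
  C[1][1] = min over k of (A[1][0] + B[0][1] = 9 + 0 = 9, A[1][1] + B[1][1] = 2 + 0 = 2) = 2 (attained at k = 1)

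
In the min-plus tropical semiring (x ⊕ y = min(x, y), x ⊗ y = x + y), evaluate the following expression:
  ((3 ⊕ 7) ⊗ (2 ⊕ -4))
((3 ⊕ 7) ⊗ (2 ⊕ -4)) = -1

Expand innermost to outermost. Recall ⊕ takes the minimum of its arguments and ⊗ takes their sum. Working out the expression ((3 ⊕ 7) ⊗ (2 ⊕ -4)) gives -1.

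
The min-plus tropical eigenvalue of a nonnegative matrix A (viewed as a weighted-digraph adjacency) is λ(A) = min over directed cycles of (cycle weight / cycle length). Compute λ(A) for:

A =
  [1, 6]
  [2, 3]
λ(A) = 1

Enumerate directed cycles and compute their means (weight / length). Sample:
  cycle 0 → 0: weight = 1, length = 1, mean = 1/1 ≈ 1.000
  cycle 1 → 1: weight = 3, length = 1, mean = 3/1 ≈ 3.000
  cycle 0 → 1 → 0: weight = 8, length = 2, mean = 8/2 ≈ 4.000
  cycle 1 → 0 → 1: weight = 8, length = 2, mean = 8/2 ≈ 4.000
Minimum mean = 1.000, attained e.g. along the cycle 0 → 0 with weight 1 and length 1. So λ(A) = 1/1 = 1.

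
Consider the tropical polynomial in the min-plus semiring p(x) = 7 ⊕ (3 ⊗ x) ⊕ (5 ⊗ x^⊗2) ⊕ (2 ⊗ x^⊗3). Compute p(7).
p(7) = 7

A tropical monomial a ⊗ x^⊗i evaluates to a + i · x. Evaluating each term at x = 7:
  Term 0 contributes 7 + 0 · 7 = 7
  Term 1 contributes 3 + 1 · 7 = 10
  Term 2 contributes 5 + 2 · 7 = 19
  Term 3 contributes 2 + 3 · 7 = 23
p(7) = ⊕ of these = min[7, 10, 19, 23] = 7.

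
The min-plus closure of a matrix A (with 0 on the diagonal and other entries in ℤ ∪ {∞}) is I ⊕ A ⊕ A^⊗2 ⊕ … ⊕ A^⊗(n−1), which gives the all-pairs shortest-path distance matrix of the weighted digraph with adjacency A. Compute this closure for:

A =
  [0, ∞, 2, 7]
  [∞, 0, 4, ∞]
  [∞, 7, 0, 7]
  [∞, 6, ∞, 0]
Closure =
  [0, 9, 2, 7]
  [∞, 0, 4, 11]
  [∞, 7, 0, 7]
  [∞, 6, 10, 0]

This is the Floyd-Warshall all-pairs shortest-path computation. For each intermediate vertex k = 0, 1, …, 3, update dist[i][j] ← min(dist[i][j], dist[i][k] + dist[k][j]). The final matrix gives, for each (i, j), the minimum total weight of any directed path from i to j (possibly empty when i = j).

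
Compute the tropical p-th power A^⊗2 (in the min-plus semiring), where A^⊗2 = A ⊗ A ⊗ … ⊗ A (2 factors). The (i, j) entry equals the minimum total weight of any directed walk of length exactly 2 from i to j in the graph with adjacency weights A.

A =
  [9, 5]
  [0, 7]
A^⊗2 =
  [5, 12]
  [7, 5]

Each entry (A^⊗2)_ij equals the minimum over all length-2 walks i = v_0 → v_1 → … → v_2 = j of Σ_t A[v_t][v_{t+1}]. For example, for (i, j) = (0, 1) we minimise over 2 possible intermediate vertex sequences; the minimum is 12, attained along the walk 0 → 1 → 1.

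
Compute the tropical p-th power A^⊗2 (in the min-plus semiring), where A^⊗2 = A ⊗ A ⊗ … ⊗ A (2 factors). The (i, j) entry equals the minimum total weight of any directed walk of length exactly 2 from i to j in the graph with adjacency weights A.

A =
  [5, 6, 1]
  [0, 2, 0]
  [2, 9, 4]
A^⊗2 =
  [3, 8, 5]
  [2, 4, 1]
  [6, 8, 3]

Each entry (A^⊗2)_ij equals the minimum over all length-2 walks i = v_0 → v_1 → … → v_2 = j of Σ_t A[v_t][v_{t+1}]. For example, for (i, j) = (0, 2) we minimise over 3 possible intermediate vertex sequences; the minimum is 5, attained along the walk 0 → 2 → 2.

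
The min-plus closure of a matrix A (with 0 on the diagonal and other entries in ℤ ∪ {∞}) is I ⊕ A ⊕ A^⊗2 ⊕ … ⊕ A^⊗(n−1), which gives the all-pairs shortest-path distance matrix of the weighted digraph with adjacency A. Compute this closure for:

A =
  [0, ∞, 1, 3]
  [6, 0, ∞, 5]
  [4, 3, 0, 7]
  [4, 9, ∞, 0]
Closure =
  [0, 4, 1, 3]
  [6, 0, 7, 5]
  [4, 3, 0, 7]
  [4, 8, 5, 0]

This is the Floyd-Warshall all-pairs shortest-path computation. For each intermediate vertex k = 0, 1, …, 3, update dist[i][j] ← min(dist[i][j], dist[i][k] + dist[k][j]). The final matrix gives, for each (i, j), the minimum total weight of any directed path from i to j (possibly empty when i = j).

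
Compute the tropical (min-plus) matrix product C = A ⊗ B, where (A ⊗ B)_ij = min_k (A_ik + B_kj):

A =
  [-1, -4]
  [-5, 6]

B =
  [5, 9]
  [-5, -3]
A ⊗ B =
  [-9, -7]
  [0, 3]

Apply the min-plus product entry-by-entry:
  C[0][0] = min over k of (A[0][0] + B[0][0] = -1 + 5 = 4, A[0][1] + B[1][0] = -4 + -5 = -9) = -9 (attained at k = 1)
  C[0][1] = min over k of (A[0][0] + B[0][1] = -1 + 9 = 8, A[0][1] + B[1][1] = -4 + -3 = -7) = -7 (attained at k = 1)
  C[1][0] = min over k of (A[1][0] + B[0][0] = -5 + 5 = 0, A[1][1] + B[1][0] = 6 + -5 = 1) = 0 (attained at k = 0)
  C[1][1] = min over k of (A[1][0] + B[0][1] = -5 + 9 = 4, A[1][1] + B[1][1] = 6 + -3 = 3) = 3 (attained at k = 1)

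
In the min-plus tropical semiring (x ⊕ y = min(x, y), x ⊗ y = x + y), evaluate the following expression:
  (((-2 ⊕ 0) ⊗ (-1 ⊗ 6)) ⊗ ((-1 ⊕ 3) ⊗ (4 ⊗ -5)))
(((-2 ⊕ 0) ⊗ (-1 ⊗ 6)) ⊗ ((-1 ⊕ 3) ⊗ (4 ⊗ -5))) = 1

Expand innermost to outermost. Recall ⊕ takes the minimum of its arguments and ⊗ takes their sum. Working out the expression (((-2 ⊕ 0) ⊗ (-1 ⊗ 6)) ⊗ ((-1 ⊕ 3) ⊗ (4 ⊗ -5))) gives 1.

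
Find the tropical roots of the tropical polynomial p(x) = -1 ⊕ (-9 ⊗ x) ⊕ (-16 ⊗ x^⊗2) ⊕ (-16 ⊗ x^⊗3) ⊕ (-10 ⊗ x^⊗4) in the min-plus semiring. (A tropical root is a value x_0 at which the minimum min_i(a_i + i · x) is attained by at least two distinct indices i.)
Roots: {-6, 0, 7, 8}

Each tropical root is a break point of the lower envelope of the lines y = a_i + i · x (there are 5 lines, with slopes 0, 1, ..., 4). Only the lines that attain the minimum somewhere contribute to roots; other lines are dominated. Here the surviving (envelope) indices are i = 4, i = 3, i = 2, i = 1, i = 0.
Intersections between consecutive envelope lines give the roots: for adjacent envelope indices i < j the intersection is x = (a_i − a_j) / (j − i). Reading off the sorted break points: {-6, 0, 7, 8}.
Verification: at each break x_0, at least two indices attain the minimum of min_i(a_i + i · x_0).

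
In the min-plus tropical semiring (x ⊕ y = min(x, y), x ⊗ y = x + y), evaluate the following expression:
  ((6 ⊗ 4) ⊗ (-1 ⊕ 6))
((6 ⊗ 4) ⊗ (-1 ⊕ 6)) = 9

Expand innermost to outermost. Recall ⊕ takes the minimum of its arguments and ⊗ takes their sum. Working out the expression ((6 ⊗ 4) ⊗ (-1 ⊕ 6)) gives 9.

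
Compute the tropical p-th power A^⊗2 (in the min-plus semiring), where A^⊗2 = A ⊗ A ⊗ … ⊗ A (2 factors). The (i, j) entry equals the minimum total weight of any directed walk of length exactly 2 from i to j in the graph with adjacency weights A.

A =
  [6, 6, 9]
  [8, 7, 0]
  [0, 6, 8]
A^⊗2 =
  [9, 12, 6]
  [0, 6, 7]
  [6, 6, 6]

Each entry (A^⊗2)_ij equals the minimum over all length-2 walks i = v_0 → v_1 → … → v_2 = j of Σ_t A[v_t][v_{t+1}]. For example, for (i, j) = (0, 2) we minimise over 3 possible intermediate vertex sequences; the minimum is 6, attained along the walk 0 → 1 → 2.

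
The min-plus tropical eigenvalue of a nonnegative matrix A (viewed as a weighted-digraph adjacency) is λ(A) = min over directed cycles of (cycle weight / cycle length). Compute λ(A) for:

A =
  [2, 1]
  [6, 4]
λ(A) = 2

Enumerate directed cycles and compute their means (weight / length). Sample:
  cycle 0 → 0: weight = 2, length = 1, mean = 2/1 ≈ 2.000
  cycle 1 → 1: weight = 4, length = 1, mean = 4/1 ≈ 4.000
  cycle 0 → 1 → 0: weight = 7, length = 2, mean = 7/2 ≈ 3.500
  cycle 1 → 0 → 1: weight = 7, length = 2, mean = 7/2 ≈ 3.500
Minimum mean = 2.000, attained e.g. along the cycle 0 → 0 with weight 2 and length 1. So λ(A) = 2/1 = 2.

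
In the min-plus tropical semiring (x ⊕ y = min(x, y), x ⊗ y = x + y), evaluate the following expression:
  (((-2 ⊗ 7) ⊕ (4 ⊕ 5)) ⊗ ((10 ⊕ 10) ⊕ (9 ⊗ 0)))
(((-2 ⊗ 7) ⊕ (4 ⊕ 5)) ⊗ ((10 ⊕ 10) ⊕ (9 ⊗ 0))) = 13

Expand innermost to outermost. Recall ⊕ takes the minimum of its arguments and ⊗ takes their sum. Working out the expression (((-2 ⊗ 7) ⊕ (4 ⊕ 5)) ⊗ ((10 ⊕ 10) ⊕ (9 ⊗ 0))) gives 13.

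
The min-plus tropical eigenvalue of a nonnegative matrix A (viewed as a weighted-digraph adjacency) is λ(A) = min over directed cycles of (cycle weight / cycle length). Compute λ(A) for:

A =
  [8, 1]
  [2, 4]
λ(A) = 3/2

Enumerate directed cycles and compute their means (weight / length). Sample:
  cycle 0 → 0: weight = 8, length = 1, mean = 8/1 ≈ 8.000
  cycle 1 → 1: weight = 4, length = 1, mean = 4/1 ≈ 4.000
  cycle 0 → 1 → 0: weight = 3, length = 2, mean = 3/2 ≈ 1.500
  cycle 1 → 0 → 1: weight = 3, length = 2, mean = 3/2 ≈ 1.500
Minimum mean = 1.500, attained e.g. along the cycle 0 → 1 → 0 with weight 3 and length 2. So λ(A) = 3/2 = 3/2.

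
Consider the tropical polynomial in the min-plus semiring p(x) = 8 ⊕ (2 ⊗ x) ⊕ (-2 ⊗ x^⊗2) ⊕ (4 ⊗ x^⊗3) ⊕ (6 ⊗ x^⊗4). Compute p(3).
p(3) = 4

A tropical monomial a ⊗ x^⊗i evaluates to a + i · x. Evaluating each term at x = 3:
  Term 0 contributes 8 + 0 · 3 = 8
  Term 1 contributes 2 + 1 · 3 = 5
  Term 2 contributes -2 + 2 · 3 = 4
  Term 3 contributes 4 + 3 · 3 = 13
  Term 4 contributes 6 + 4 · 3 = 18
p(3) = ⊕ of these = min[8, 5, 4, 13, 18] = 4.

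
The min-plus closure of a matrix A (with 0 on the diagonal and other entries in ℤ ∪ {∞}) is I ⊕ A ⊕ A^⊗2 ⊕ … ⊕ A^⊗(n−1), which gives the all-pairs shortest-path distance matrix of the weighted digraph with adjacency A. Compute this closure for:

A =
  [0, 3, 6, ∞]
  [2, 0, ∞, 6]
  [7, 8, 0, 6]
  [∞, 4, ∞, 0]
Closure =
  [0, 3, 6, 9]
  [2, 0, 8, 6]
  [7, 8, 0, 6]
  [6, 4, 12, 0]

This is the Floyd-Warshall all-pairs shortest-path computation. For each intermediate vertex k = 0, 1, …, 3, update dist[i][j] ← min(dist[i][j], dist[i][k] + dist[k][j]). The final matrix gives, for each (i, j), the minimum total weight of any directed path from i to j (possibly empty when i = j).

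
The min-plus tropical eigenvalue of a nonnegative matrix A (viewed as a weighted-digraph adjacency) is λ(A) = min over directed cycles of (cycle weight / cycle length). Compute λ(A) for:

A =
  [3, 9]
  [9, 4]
λ(A) = 3

Enumerate directed cycles and compute their means (weight / length). Sample:
  cycle 0 → 0: weight = 3, length = 1, mean = 3/1 ≈ 3.000
  cycle 1 → 1: weight = 4, length = 1, mean = 4/1 ≈ 4.000
  cycle 0 → 1 → 0: weight = 18, length = 2, mean = 18/2 ≈ 9.000
  cycle 1 → 0 → 1: weight = 18, length = 2, mean = 18/2 ≈ 9.000
Minimum mean = 3.000, attained e.g. along the cycle 0 → 0 with weight 3 and length 1. So λ(A) = 3/1 = 3.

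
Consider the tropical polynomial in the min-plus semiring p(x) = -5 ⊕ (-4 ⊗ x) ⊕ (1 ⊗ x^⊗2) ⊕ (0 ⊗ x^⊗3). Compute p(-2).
p(-2) = -6

A tropical monomial a ⊗ x^⊗i evaluates to a + i · x. Evaluating each term at x = -2:
  Term 0 contributes -5 + 0 · -2 = -5
  Term 1 contributes -4 + 1 · -2 = -6
  Term 2 contributes 1 + 2 · -2 = -3
  Term 3 contributes 0 + 3 · -2 = -6
p(-2) = ⊕ of these = min[-5, -6, -3, -6] = -6.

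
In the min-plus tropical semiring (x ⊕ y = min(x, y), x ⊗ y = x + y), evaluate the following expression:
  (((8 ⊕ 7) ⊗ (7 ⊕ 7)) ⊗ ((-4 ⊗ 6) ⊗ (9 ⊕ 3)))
(((8 ⊕ 7) ⊗ (7 ⊕ 7)) ⊗ ((-4 ⊗ 6) ⊗ (9 ⊕ 3))) = 19

Expand innermost to outermost. Recall ⊕ takes the minimum of its arguments and ⊗ takes their sum. Working out the expression (((8 ⊕ 7) ⊗ (7 ⊕ 7)) ⊗ ((-4 ⊗ 6) ⊗ (9 ⊕ 3))) gives 19.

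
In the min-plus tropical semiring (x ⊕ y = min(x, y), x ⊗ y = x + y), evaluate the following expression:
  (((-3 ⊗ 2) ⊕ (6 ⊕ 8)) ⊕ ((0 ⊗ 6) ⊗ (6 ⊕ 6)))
(((-3 ⊗ 2) ⊕ (6 ⊕ 8)) ⊕ ((0 ⊗ 6) ⊗ (6 ⊕ 6))) = -1

Expand innermost to outermost. Recall ⊕ takes the minimum of its arguments and ⊗ takes their sum. Working out the expression (((-3 ⊗ 2) ⊕ (6 ⊕ 8)) ⊕ ((0 ⊗ 6) ⊗ (6 ⊕ 6))) gives -1.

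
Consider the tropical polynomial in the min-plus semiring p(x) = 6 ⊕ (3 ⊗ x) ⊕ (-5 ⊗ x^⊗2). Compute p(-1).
p(-1) = -7

A tropical monomial a ⊗ x^⊗i evaluates to a + i · x. Evaluating each term at x = -1:
  Term 0 contributes 6 + 0 · -1 = 6
  Term 1 contributes 3 + 1 · -1 = 2
  Term 2 contributes -5 + 2 · -1 = -7
p(-1) = ⊕ of these = min[6, 2, -7] = -7.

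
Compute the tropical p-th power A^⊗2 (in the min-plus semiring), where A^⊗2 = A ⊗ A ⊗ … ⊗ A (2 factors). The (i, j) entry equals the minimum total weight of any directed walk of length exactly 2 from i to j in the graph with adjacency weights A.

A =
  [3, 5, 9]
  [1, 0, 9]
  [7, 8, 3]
A^⊗2 =
  [6, 5, 12]
  [1, 0, 9]
  [9, 8, 6]

Each entry (A^⊗2)_ij equals the minimum over all length-2 walks i = v_0 → v_1 → … → v_2 = j of Σ_t A[v_t][v_{t+1}]. For example, for (i, j) = (0, 2) we minimise over 3 possible intermediate vertex sequences; the minimum is 12, attained along the walk 0 → 0 → 2.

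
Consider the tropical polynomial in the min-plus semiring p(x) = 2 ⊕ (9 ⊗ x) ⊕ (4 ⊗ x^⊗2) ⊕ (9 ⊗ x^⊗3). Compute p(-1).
p(-1) = 2

A tropical monomial a ⊗ x^⊗i evaluates to a + i · x. Evaluating each term at x = -1:
  Term 0 contributes 2 + 0 · -1 = 2
  Term 1 contributes 9 + 1 · -1 = 8
  Term 2 contributes 4 + 2 · -1 = 2
  Term 3 contributes 9 + 3 · -1 = 6
p(-1) = ⊕ of these = min[2, 8, 2, 6] = 2.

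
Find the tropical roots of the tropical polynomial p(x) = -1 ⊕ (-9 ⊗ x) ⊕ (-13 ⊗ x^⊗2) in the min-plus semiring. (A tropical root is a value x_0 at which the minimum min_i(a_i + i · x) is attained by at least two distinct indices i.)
Roots: {4, 8}

Each tropical root is a break point of the lower envelope of the lines y = a_i + i · x (there are 3 lines, with slopes 0, 1, ..., 2). Only the lines that attain the minimum somewhere contribute to roots; other lines are dominated. Here the surviving (envelope) indices are i = 2, i = 1, i = 0.
Intersections between consecutive envelope lines give the roots: for adjacent envelope indices i < j the intersection is x = (a_i − a_j) / (j − i). Reading off the sorted break points: {4, 8}.
Verification: at each break x_0, at least two indices attain the minimum of min_i(a_i + i · x_0).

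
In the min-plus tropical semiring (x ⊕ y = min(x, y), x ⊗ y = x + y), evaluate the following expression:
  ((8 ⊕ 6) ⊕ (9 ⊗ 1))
((8 ⊕ 6) ⊕ (9 ⊗ 1)) = 6

Expand innermost to outermost. Recall ⊕ takes the minimum of its arguments and ⊗ takes their sum. Working out the expression ((8 ⊕ 6) ⊕ (9 ⊗ 1)) gives 6.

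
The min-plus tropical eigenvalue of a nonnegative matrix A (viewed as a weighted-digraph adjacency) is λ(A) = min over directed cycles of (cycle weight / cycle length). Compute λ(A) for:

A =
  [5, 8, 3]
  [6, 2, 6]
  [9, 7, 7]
λ(A) = 2

Enumerate directed cycles and compute their means (weight / length). Sample:
  cycle 0 → 0: weight = 5, length = 1, mean = 5/1 ≈ 5.000
  cycle 1 → 1: weight = 2, length = 1, mean = 2/1 ≈ 2.000
  cycle 2 → 2: weight = 7, length = 1, mean = 7/1 ≈ 7.000
  cycle 0 → 1 → 0: weight = 14, length = 2, mean = 14/2 ≈ 7.000
  cycle 0 → 2 → 0: weight = 12, length = 2, mean = 12/2 ≈ 6.000
  cycle 1 → 0 → 1: weight = 14, length = 2, mean = 14/2 ≈ 7.000
Minimum mean = 2.000, attained e.g. along the cycle 1 → 1 with weight 2 and length 1. So λ(A) = 2/1 = 2.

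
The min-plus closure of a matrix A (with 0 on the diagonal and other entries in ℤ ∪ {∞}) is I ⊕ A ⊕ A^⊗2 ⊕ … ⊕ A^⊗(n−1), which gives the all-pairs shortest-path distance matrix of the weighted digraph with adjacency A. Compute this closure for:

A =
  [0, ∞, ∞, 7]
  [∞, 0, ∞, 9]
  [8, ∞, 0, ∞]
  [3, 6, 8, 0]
Closure =
  [0, 13, 15, 7]
  [12, 0, 17, 9]
  [8, 21, 0, 15]
  [3, 6, 8, 0]

This is the Floyd-Warshall all-pairs shortest-path computation. For each intermediate vertex k = 0, 1, …, 3, update dist[i][j] ← min(dist[i][j], dist[i][k] + dist[k][j]). The final matrix gives, for each (i, j), the minimum total weight of any directed path from i to j (possibly empty when i = j).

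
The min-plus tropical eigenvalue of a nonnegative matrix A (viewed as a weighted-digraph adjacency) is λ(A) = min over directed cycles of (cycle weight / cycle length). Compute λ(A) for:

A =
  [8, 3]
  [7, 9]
λ(A) = 5

Enumerate directed cycles and compute their means (weight / length). Sample:
  cycle 0 → 0: weight = 8, length = 1, mean = 8/1 ≈ 8.000
  cycle 1 → 1: weight = 9, length = 1, mean = 9/1 ≈ 9.000
  cycle 0 → 1 → 0: weight = 10, length = 2, mean = 10/2 ≈ 5.000
  cycle 1 → 0 → 1: weight = 10, length = 2, mean = 10/2 ≈ 5.000
Minimum mean = 5.000, attained e.g. along the cycle 0 → 1 → 0 with weight 10 and length 2. So λ(A) = 10/2 = 5.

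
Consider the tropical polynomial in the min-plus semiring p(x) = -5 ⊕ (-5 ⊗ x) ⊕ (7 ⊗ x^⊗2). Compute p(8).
p(8) = -5

A tropical monomial a ⊗ x^⊗i evaluates to a + i · x. Evaluating each term at x = 8:
  Term 0 contributes -5 + 0 · 8 = -5
  Term 1 contributes -5 + 1 · 8 = 3
  Term 2 contributes 7 + 2 · 8 = 23
p(8) = ⊕ of these = min[-5, 3, 23] = -5.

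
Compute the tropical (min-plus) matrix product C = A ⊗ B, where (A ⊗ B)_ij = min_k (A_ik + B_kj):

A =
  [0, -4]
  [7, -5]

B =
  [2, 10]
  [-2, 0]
A ⊗ B =
  [-6, -4]
  [-7, -5]

Apply the min-plus product entry-by-entry:
  C[0][0] = min over k of (A[0][0] + B[0][0] = 0 + 2 = 2, A[0][1] + B[1][0] = -4 + -2 = -6) = -6 (attained at k = 1)
  C[0][1] = min over k of (A[0][0] + B[0][1] = 0 + 10 = 10, A[0][1] + B[1][1] = -4 + 0 = -4) = -4 (attained at k = 1)
  C[1][0] = min over k of (A[1][0] + B[0][0] = 7 + 2 = 9, A[1][1] + B[1][0] = -5 + -2 = -7) = -7 (attained at k = 1)
  C[1][1] = min over k of (A[1][0] + B[0][1] = 7 + 10 = 17, A[1][1] + B[1][1] = -5 + 0 = -5) = -5 (attained at k = 1)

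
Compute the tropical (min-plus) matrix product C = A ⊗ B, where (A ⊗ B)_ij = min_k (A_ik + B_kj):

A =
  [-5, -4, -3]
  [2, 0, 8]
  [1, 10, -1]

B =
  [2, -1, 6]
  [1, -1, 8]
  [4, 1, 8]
A ⊗ B =
  [-3, -6, 1]
  [1, -1, 8]
  [3, 0, 7]

Apply the min-plus product entry-by-entry:
  C[0][0] = min over k of (A[0][0] + B[0][0] = -5 + 2 = -3, A[0][1] + B[1][0] = -4 + 1 = -3, A[0][2] + B[2][0] = -3 + 4 = 1) = -3 (attained at k = 0)
  C[0][1] = min over k of (A[0][0] + B[0][1] = -5 + -1 = -6, A[0][1] + B[1][1] = -4 + -1 = -5, A[0][2] + B[2][1] = -3 + 1 = -2) = -6 (attained at k = 0)
  C[0][2] = min over k of (A[0][0] + B[0][2] = -5 + 6 = 1, A[0][1] + B[1][2] = -4 + 8 = 4, A[0][2] + B[2][2] = -3 + 8 = 5) = 1 (attained at k = 0)
  C[1][0] = min over k of (A[1][0] + B[0][0] = 2 + 2 = 4, A[1][1] + B[1][0] = 0 + 1 = 1, A[1][2] + B[2][0] = 8 + 4 = 12) = 1 (attained at k = 1)
  C[1][1] = min over k of (A[1][0] + B[0][1] = 2 + -1 = 1, A[1][1] + B[1][1] = 0 + -1 = -1, A[1][2] + B[2][1] = 8 + 1 = 9) = -1 (attained at k = 1)
  C[1][2] = min over k of (A[1][0] + B[0][2] = 2 + 6 = 8, A[1][1] + B[1][2] = 0 + 8 = 8, A[1][2] + B[2][2] = 8 + 8 = 16) = 8 (attained at k = 0)
  C[2][0] = min over k of (A[2][0] + B[0][0] = 1 + 2 = 3, A[2][1] + B[1][0] = 10 + 1 = 11, A[2][2] + B[2][0] = -1 + 4 = 3) = 3 (attained at k = 0)
  C[2][1] = min over k of (A[2][0] + B[0][1] = 1 + -1 = 0, A[2][1] + B[1][1] = 10 + -1 = 9, A[2][2] + B[2][1] = -1 + 1 = 0) = 0 (attained at k = 0)
  C[2][2] = min over k of (A[2][0] + B[0][2] = 1 + 6 = 7, A[2][1] + B[1][2] = 10 + 8 = 18, A[2][2] + B[2][2] = -1 + 8 = 7) = 7 (attained at k = 0)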